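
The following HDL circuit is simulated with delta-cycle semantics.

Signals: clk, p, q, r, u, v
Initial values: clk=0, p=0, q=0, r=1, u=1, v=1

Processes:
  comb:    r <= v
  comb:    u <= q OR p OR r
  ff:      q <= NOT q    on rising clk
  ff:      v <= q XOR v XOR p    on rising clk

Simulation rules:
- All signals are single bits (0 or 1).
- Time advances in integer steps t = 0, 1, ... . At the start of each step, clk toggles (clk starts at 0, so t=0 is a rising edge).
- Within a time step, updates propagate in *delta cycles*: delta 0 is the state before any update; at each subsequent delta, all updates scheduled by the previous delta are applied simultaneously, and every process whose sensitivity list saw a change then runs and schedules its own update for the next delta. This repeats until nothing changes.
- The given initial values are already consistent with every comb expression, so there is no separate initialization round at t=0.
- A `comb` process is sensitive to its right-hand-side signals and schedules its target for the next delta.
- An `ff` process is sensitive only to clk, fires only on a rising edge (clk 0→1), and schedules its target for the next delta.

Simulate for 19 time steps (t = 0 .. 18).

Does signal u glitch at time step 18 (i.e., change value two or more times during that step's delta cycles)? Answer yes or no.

no

[bits: q,r,u,clk,p,v]
t=0: Δ0=011001 Δ1=011101 Δ2=111101 | 2Δ
t=1: Δ0=111101 Δ1=111001 | 1Δ
t=2: Δ0=111001 Δ1=111101 Δ2=011100 Δ3=001100 Δ4=000100 | 4Δ
t=3: Δ0=000100 Δ1=000000 | 1Δ
t=4: Δ0=000000 Δ1=000100 Δ2=100100 Δ3=101100 | 3Δ
t=5: Δ0=101100 Δ1=101000 | 1Δ
t=6: Δ0=101000 Δ1=101100 Δ2=001101 Δ3=010101 Δ4=011101 | 4Δ
t=7: Δ0=011101 Δ1=011001 | 1Δ
t=8: Δ0=011001 Δ1=011101 Δ2=111101 | 2Δ
t=9: Δ0=111101 Δ1=111001 | 1Δ
t=10: Δ0=111001 Δ1=111101 Δ2=011100 Δ3=001100 Δ4=000100 | 4Δ
t=11: Δ0=000100 Δ1=000000 | 1Δ
t=12: Δ0=000000 Δ1=000100 Δ2=100100 Δ3=101100 | 3Δ
t=13: Δ0=101100 Δ1=101000 | 1Δ
t=14: Δ0=101000 Δ1=101100 Δ2=001101 Δ3=010101 Δ4=011101 | 4Δ
t=15: Δ0=011101 Δ1=011001 | 1Δ
t=16: Δ0=011001 Δ1=011101 Δ2=111101 | 2Δ
t=17: Δ0=111101 Δ1=111001 | 1Δ
t=18: Δ0=111001 Δ1=111101 Δ2=011100 Δ3=001100 Δ4=000100 | 4Δ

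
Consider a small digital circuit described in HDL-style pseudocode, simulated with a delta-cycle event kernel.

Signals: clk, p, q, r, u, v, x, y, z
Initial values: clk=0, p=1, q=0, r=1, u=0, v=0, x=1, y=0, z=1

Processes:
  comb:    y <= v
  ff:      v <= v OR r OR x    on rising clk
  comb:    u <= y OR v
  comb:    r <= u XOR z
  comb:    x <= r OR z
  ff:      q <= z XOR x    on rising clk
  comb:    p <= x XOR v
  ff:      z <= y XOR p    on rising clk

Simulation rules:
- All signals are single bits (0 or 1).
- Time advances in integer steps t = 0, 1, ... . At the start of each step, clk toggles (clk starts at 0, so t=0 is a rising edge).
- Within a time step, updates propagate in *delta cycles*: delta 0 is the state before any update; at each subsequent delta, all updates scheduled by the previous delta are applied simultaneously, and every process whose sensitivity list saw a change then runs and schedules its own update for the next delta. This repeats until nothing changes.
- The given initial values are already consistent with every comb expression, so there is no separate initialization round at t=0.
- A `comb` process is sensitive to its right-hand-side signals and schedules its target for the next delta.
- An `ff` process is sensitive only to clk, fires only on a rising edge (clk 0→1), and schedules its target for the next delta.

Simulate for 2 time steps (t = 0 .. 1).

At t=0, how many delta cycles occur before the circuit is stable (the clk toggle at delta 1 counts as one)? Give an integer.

[bits: p,z,x,u,r,v,y,clk,q]
t=0: Δ0=111010000 Δ1=111010010 Δ2=111011010 Δ3=011111110 Δ4=011101110 | 4Δ
t=1: Δ0=011101110 Δ1=011101100 | 1Δ

4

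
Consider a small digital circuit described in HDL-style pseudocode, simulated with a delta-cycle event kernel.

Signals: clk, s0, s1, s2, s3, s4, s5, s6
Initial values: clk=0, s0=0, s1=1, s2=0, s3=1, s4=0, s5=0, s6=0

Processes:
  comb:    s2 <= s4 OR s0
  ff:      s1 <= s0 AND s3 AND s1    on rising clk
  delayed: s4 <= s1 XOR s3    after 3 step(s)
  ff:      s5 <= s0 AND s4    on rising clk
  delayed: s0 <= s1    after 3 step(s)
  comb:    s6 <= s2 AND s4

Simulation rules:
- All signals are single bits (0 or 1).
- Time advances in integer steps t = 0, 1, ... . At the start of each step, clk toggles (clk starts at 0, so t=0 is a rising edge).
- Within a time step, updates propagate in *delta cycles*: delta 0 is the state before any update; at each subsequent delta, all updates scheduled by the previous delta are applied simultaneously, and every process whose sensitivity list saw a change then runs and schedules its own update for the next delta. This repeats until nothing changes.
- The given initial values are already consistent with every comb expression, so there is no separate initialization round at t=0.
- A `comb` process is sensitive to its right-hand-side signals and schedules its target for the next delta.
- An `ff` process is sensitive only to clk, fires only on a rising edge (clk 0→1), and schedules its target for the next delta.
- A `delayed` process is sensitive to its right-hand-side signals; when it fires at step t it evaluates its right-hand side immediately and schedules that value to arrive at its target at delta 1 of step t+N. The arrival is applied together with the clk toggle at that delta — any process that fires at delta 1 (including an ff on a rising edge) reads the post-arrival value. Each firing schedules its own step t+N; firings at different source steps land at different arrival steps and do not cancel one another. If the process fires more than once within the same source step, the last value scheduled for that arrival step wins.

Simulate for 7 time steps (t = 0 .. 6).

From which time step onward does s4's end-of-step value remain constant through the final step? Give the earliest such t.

t=0 Δ0: clk=0 s4=0 s5=0 s6=0 s2=0 s0=0 s1=1 s3=1
  Δ1: clk:0→1
  Δ2: s1:1→0
  (2Δ to stable)
t=1 Δ0: clk=1 s4=0 s5=0 s6=0 s2=0 s0=0 s1=0 s3=1
  Δ1: clk:1→0
  (1Δ to stable)
t=2 Δ0: clk=0 s4=0 s5=0 s6=0 s2=0 s0=0 s1=0 s3=1
  Δ1: clk:0→1
  (1Δ to stable)
t=3 Δ0: clk=1 s4=0 s5=0 s6=0 s2=0 s0=0 s1=0 s3=1
  Δ1: clk:1→0, s4:0→1
  Δ2: s2:0→1
  Δ3: s6:0→1
  (3Δ to stable)
t=4 Δ0: clk=0 s4=1 s5=0 s6=1 s2=1 s0=0 s1=0 s3=1
  Δ1: clk:0→1
  (1Δ to stable)
t=5 Δ0: clk=1 s4=1 s5=0 s6=1 s2=1 s0=0 s1=0 s3=1
  Δ1: clk:1→0
  (1Δ to stable)
t=6 Δ0: clk=0 s4=1 s5=0 s6=1 s2=1 s0=0 s1=0 s3=1
  Δ1: clk:0→1
  (1Δ to stable)

3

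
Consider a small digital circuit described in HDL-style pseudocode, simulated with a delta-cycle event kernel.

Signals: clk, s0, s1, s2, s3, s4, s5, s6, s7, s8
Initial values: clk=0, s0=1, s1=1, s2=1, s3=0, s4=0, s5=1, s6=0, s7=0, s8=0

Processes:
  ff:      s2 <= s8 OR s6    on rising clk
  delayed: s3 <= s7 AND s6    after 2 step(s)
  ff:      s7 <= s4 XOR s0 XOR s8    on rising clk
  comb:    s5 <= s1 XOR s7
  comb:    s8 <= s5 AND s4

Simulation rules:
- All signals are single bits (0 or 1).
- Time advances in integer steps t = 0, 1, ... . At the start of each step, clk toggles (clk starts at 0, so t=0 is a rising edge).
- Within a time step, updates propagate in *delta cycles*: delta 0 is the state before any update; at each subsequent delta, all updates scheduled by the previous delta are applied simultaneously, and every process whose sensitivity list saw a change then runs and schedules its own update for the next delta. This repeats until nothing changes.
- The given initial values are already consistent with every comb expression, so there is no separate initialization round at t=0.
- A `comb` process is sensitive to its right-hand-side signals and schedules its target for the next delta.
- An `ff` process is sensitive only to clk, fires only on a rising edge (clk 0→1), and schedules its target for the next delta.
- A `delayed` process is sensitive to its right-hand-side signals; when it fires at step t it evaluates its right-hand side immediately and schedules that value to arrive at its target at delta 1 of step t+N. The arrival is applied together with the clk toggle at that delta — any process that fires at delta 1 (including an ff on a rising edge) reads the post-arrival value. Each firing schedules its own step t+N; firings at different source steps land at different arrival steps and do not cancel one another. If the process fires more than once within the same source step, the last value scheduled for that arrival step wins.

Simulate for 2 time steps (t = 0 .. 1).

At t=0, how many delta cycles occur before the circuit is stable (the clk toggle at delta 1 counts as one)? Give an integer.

t0.Δ0 s4=0 s2=1 s7=0 s3=0 s6=0 s0=1 s5=1 s1=1 clk=0 s8=0
t0.Δ1 s4=0 s2=1 s7=0 s3=0 s6=0 s0=1 s5=1 s1=1 clk=1 s8=0
t0.Δ2 s4=0 s2=0 s7=1 s3=0 s6=0 s0=1 s5=1 s1=1 clk=1 s8=0
t0.Δ3 s4=0 s2=0 s7=1 s3=0 s6=0 s0=1 s5=0 s1=1 clk=1 s8=0
t1.Δ0 s4=0 s2=0 s7=1 s3=0 s6=0 s0=1 s5=0 s1=1 clk=1 s8=0
t1.Δ1 s4=0 s2=0 s7=1 s3=0 s6=0 s0=1 s5=0 s1=1 clk=0 s8=0

3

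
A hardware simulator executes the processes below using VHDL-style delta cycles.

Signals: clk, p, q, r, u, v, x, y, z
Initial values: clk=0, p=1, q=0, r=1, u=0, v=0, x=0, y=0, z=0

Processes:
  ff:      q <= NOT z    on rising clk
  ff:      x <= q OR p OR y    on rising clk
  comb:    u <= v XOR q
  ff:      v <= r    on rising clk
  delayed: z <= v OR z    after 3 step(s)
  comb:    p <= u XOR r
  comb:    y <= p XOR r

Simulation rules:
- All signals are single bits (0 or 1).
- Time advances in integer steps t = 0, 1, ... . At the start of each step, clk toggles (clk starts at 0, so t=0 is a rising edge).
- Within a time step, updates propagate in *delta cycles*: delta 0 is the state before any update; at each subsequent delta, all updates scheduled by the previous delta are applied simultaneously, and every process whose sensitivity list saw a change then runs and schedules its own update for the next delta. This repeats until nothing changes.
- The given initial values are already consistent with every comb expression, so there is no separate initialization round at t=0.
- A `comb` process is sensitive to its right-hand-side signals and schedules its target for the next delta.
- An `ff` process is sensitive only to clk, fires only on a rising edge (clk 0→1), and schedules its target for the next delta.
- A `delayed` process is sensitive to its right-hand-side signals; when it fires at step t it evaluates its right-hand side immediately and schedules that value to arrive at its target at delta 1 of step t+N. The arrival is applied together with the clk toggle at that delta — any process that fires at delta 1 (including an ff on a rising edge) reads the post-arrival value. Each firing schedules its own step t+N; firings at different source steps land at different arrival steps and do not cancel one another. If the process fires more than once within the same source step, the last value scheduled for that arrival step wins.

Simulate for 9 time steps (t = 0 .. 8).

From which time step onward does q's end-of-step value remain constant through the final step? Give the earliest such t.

t=0 Δ0: y=0 p=1 q=0 v=0 u=0 r=1 z=0 x=0 clk=0
  Δ1: clk:0→1
  Δ2: q:0→1, v:0→1, x:0→1
  (2Δ to stable)
t=1 Δ0: y=0 p=1 q=1 v=1 u=0 r=1 z=0 x=1 clk=1
  Δ1: clk:1→0
  (1Δ to stable)
t=2 Δ0: y=0 p=1 q=1 v=1 u=0 r=1 z=0 x=1 clk=0
  Δ1: clk:0→1
  (1Δ to stable)
t=3 Δ0: y=0 p=1 q=1 v=1 u=0 r=1 z=0 x=1 clk=1
  Δ1: z:0→1, clk:1→0
  (1Δ to stable)
t=4 Δ0: y=0 p=1 q=1 v=1 u=0 r=1 z=1 x=1 clk=0
  Δ1: clk:0→1
  Δ2: q:1→0
  Δ3: u:0→1
  Δ4: p:1→0
  Δ5: y:0→1
  (5Δ to stable)
t=5 Δ0: y=1 p=0 q=0 v=1 u=1 r=1 z=1 x=1 clk=1
  Δ1: clk:1→0
  (1Δ to stable)
t=6 Δ0: y=1 p=0 q=0 v=1 u=1 r=1 z=1 x=1 clk=0
  Δ1: clk:0→1
  (1Δ to stable)
t=7 Δ0: y=1 p=0 q=0 v=1 u=1 r=1 z=1 x=1 clk=1
  Δ1: clk:1→0
  (1Δ to stable)
t=8 Δ0: y=1 p=0 q=0 v=1 u=1 r=1 z=1 x=1 clk=0
  Δ1: clk:0→1
  (1Δ to stable)

4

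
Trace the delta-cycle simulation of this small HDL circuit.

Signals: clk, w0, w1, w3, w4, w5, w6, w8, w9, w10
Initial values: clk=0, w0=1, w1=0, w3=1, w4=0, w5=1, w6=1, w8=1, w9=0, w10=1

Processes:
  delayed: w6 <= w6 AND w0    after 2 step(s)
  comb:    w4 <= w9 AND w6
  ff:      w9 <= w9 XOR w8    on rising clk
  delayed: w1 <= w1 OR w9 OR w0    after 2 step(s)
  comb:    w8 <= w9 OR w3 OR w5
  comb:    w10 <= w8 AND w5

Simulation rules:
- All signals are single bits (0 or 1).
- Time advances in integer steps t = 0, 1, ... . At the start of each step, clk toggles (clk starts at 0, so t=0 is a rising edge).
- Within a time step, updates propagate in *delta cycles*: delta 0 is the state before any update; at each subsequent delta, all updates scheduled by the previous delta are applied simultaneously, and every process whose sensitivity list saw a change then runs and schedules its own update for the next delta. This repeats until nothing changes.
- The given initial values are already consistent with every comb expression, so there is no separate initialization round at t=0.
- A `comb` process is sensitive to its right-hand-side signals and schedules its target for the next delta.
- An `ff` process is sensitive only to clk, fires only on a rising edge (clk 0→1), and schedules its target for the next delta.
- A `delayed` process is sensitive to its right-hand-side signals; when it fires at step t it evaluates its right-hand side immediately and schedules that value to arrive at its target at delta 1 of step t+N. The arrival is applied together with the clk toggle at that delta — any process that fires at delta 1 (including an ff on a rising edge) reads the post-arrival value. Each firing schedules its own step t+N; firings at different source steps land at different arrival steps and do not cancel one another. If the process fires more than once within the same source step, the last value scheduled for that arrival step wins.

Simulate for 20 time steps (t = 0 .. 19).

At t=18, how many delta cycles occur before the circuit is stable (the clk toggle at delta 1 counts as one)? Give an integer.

t=0 Δ0: w3=1 clk=0 w8=1 w9=0 w6=1 w1=0 w5=1 w10=1 w0=1 w4=0
  Δ1: clk:0→1
  Δ2: w9:0→1
  Δ3: w4:0→1
  (3Δ to stable)
t=1 Δ0: w3=1 clk=1 w8=1 w9=1 w6=1 w1=0 w5=1 w10=1 w0=1 w4=1
  Δ1: clk:1→0
  (1Δ to stable)
t=2 Δ0: w3=1 clk=0 w8=1 w9=1 w6=1 w1=0 w5=1 w10=1 w0=1 w4=1
  Δ1: clk:0→1, w1:0→1
  Δ2: w9:1→0
  Δ3: w4:1→0
  (3Δ to stable)
t=3 Δ0: w3=1 clk=1 w8=1 w9=0 w6=1 w1=1 w5=1 w10=1 w0=1 w4=0
  Δ1: clk:1→0
  (1Δ to stable)
t=4 Δ0: w3=1 clk=0 w8=1 w9=0 w6=1 w1=1 w5=1 w10=1 w0=1 w4=0
  Δ1: clk:0→1
  Δ2: w9:0→1
  Δ3: w4:0→1
  (3Δ to stable)
t=5 Δ0: w3=1 clk=1 w8=1 w9=1 w6=1 w1=1 w5=1 w10=1 w0=1 w4=1
  Δ1: clk:1→0
  (1Δ to stable)
t=6 Δ0: w3=1 clk=0 w8=1 w9=1 w6=1 w1=1 w5=1 w10=1 w0=1 w4=1
  Δ1: clk:0→1
  Δ2: w9:1→0
  Δ3: w4:1→0
  (3Δ to stable)
t=7 Δ0: w3=1 clk=1 w8=1 w9=0 w6=1 w1=1 w5=1 w10=1 w0=1 w4=0
  Δ1: clk:1→0
  (1Δ to stable)
t=8 Δ0: w3=1 clk=0 w8=1 w9=0 w6=1 w1=1 w5=1 w10=1 w0=1 w4=0
  Δ1: clk:0→1
  Δ2: w9:0→1
  Δ3: w4:0→1
  (3Δ to stable)
t=9 Δ0: w3=1 clk=1 w8=1 w9=1 w6=1 w1=1 w5=1 w10=1 w0=1 w4=1
  Δ1: clk:1→0
  (1Δ to stable)
t=10 Δ0: w3=1 clk=0 w8=1 w9=1 w6=1 w1=1 w5=1 w10=1 w0=1 w4=1
  Δ1: clk:0→1
  Δ2: w9:1→0
  Δ3: w4:1→0
  (3Δ to stable)
t=11 Δ0: w3=1 clk=1 w8=1 w9=0 w6=1 w1=1 w5=1 w10=1 w0=1 w4=0
  Δ1: clk:1→0
  (1Δ to stable)
t=12 Δ0: w3=1 clk=0 w8=1 w9=0 w6=1 w1=1 w5=1 w10=1 w0=1 w4=0
  Δ1: clk:0→1
  Δ2: w9:0→1
  Δ3: w4:0→1
  (3Δ to stable)
t=13 Δ0: w3=1 clk=1 w8=1 w9=1 w6=1 w1=1 w5=1 w10=1 w0=1 w4=1
  Δ1: clk:1→0
  (1Δ to stable)
t=14 Δ0: w3=1 clk=0 w8=1 w9=1 w6=1 w1=1 w5=1 w10=1 w0=1 w4=1
  Δ1: clk:0→1
  Δ2: w9:1→0
  Δ3: w4:1→0
  (3Δ to stable)
t=15 Δ0: w3=1 clk=1 w8=1 w9=0 w6=1 w1=1 w5=1 w10=1 w0=1 w4=0
  Δ1: clk:1→0
  (1Δ to stable)
t=16 Δ0: w3=1 clk=0 w8=1 w9=0 w6=1 w1=1 w5=1 w10=1 w0=1 w4=0
  Δ1: clk:0→1
  Δ2: w9:0→1
  Δ3: w4:0→1
  (3Δ to stable)
t=17 Δ0: w3=1 clk=1 w8=1 w9=1 w6=1 w1=1 w5=1 w10=1 w0=1 w4=1
  Δ1: clk:1→0
  (1Δ to stable)
t=18 Δ0: w3=1 clk=0 w8=1 w9=1 w6=1 w1=1 w5=1 w10=1 w0=1 w4=1
  Δ1: clk:0→1
  Δ2: w9:1→0
  Δ3: w4:1→0
  (3Δ to stable)
t=19 Δ0: w3=1 clk=1 w8=1 w9=0 w6=1 w1=1 w5=1 w10=1 w0=1 w4=0
  Δ1: clk:1→0
  (1Δ to stable)

3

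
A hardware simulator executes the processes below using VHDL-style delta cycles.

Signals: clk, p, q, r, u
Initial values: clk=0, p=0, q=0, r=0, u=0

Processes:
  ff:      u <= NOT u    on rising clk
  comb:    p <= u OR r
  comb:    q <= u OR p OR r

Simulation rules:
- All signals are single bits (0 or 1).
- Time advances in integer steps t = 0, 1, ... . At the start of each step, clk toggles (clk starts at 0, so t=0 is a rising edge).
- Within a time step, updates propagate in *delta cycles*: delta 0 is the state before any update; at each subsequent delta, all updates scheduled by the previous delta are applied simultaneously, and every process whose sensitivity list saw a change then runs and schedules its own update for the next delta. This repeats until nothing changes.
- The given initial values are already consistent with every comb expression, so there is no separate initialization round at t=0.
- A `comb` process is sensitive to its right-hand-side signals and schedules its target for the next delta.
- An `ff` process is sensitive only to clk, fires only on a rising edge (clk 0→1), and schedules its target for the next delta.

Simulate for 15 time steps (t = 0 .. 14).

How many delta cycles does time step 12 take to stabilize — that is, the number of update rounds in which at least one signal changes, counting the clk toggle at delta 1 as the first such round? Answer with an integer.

t=0 Δ0: r=0 u=0 p=0 clk=0 q=0
  Δ1: clk:0→1
  Δ2: u:0→1
  Δ3: p:0→1, q:0→1
  (3Δ to stable)
t=1 Δ0: r=0 u=1 p=1 clk=1 q=1
  Δ1: clk:1→0
  (1Δ to stable)
t=2 Δ0: r=0 u=1 p=1 clk=0 q=1
  Δ1: clk:0→1
  Δ2: u:1→0
  Δ3: p:1→0
  Δ4: q:1→0
  (4Δ to stable)
t=3 Δ0: r=0 u=0 p=0 clk=1 q=0
  Δ1: clk:1→0
  (1Δ to stable)
t=4 Δ0: r=0 u=0 p=0 clk=0 q=0
  Δ1: clk:0→1
  Δ2: u:0→1
  Δ3: p:0→1, q:0→1
  (3Δ to stable)
t=5 Δ0: r=0 u=1 p=1 clk=1 q=1
  Δ1: clk:1→0
  (1Δ to stable)
t=6 Δ0: r=0 u=1 p=1 clk=0 q=1
  Δ1: clk:0→1
  Δ2: u:1→0
  Δ3: p:1→0
  Δ4: q:1→0
  (4Δ to stable)
t=7 Δ0: r=0 u=0 p=0 clk=1 q=0
  Δ1: clk:1→0
  (1Δ to stable)
t=8 Δ0: r=0 u=0 p=0 clk=0 q=0
  Δ1: clk:0→1
  Δ2: u:0→1
  Δ3: p:0→1, q:0→1
  (3Δ to stable)
t=9 Δ0: r=0 u=1 p=1 clk=1 q=1
  Δ1: clk:1→0
  (1Δ to stable)
t=10 Δ0: r=0 u=1 p=1 clk=0 q=1
  Δ1: clk:0→1
  Δ2: u:1→0
  Δ3: p:1→0
  Δ4: q:1→0
  (4Δ to stable)
t=11 Δ0: r=0 u=0 p=0 clk=1 q=0
  Δ1: clk:1→0
  (1Δ to stable)
t=12 Δ0: r=0 u=0 p=0 clk=0 q=0
  Δ1: clk:0→1
  Δ2: u:0→1
  Δ3: p:0→1, q:0→1
  (3Δ to stable)
t=13 Δ0: r=0 u=1 p=1 clk=1 q=1
  Δ1: clk:1→0
  (1Δ to stable)
t=14 Δ0: r=0 u=1 p=1 clk=0 q=1
  Δ1: clk:0→1
  Δ2: u:1→0
  Δ3: p:1→0
  Δ4: q:1→0
  (4Δ to stable)

3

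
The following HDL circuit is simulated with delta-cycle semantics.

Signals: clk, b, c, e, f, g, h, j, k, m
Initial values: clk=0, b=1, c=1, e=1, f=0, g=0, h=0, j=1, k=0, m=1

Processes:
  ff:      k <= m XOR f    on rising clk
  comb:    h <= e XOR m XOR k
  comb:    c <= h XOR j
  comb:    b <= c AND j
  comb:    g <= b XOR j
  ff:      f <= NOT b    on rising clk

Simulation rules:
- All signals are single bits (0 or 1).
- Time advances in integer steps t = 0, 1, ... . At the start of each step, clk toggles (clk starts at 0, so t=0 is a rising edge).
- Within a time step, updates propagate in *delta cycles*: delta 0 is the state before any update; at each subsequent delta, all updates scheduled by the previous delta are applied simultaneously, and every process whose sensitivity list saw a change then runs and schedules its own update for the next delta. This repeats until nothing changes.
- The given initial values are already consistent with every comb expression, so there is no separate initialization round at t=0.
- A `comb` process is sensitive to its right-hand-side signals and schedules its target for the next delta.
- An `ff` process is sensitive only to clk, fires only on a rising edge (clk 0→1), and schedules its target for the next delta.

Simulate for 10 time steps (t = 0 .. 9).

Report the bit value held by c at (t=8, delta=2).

1

t=0 Δ0: b=1 c=1 f=0 g=0 e=1 j=1 h=0 m=1 clk=0 k=0
  Δ1: clk:0→1
  Δ2: k:0→1
  Δ3: h:0→1
  Δ4: c:1→0
  Δ5: b:1→0
  Δ6: g:0→1
  (6Δ to stable)
t=1 Δ0: b=0 c=0 f=0 g=1 e=1 j=1 h=1 m=1 clk=1 k=1
  Δ1: clk:1→0
  (1Δ to stable)
t=2 Δ0: b=0 c=0 f=0 g=1 e=1 j=1 h=1 m=1 clk=0 k=1
  Δ1: clk:0→1
  Δ2: f:0→1
  (2Δ to stable)
t=3 Δ0: b=0 c=0 f=1 g=1 e=1 j=1 h=1 m=1 clk=1 k=1
  Δ1: clk:1→0
  (1Δ to stable)
t=4 Δ0: b=0 c=0 f=1 g=1 e=1 j=1 h=1 m=1 clk=0 k=1
  Δ1: clk:0→1
  Δ2: k:1→0
  Δ3: h:1→0
  Δ4: c:0→1
  Δ5: b:0→1
  Δ6: g:1→0
  (6Δ to stable)
t=5 Δ0: b=1 c=1 f=1 g=0 e=1 j=1 h=0 m=1 clk=1 k=0
  Δ1: clk:1→0
  (1Δ to stable)
t=6 Δ0: b=1 c=1 f=1 g=0 e=1 j=1 h=0 m=1 clk=0 k=0
  Δ1: clk:0→1
  Δ2: f:1→0
  (2Δ to stable)
t=7 Δ0: b=1 c=1 f=0 g=0 e=1 j=1 h=0 m=1 clk=1 k=0
  Δ1: clk:1→0
  (1Δ to stable)
t=8 Δ0: b=1 c=1 f=0 g=0 e=1 j=1 h=0 m=1 clk=0 k=0
  Δ1: clk:0→1
  Δ2: k:0→1
  Δ3: h:0→1
  Δ4: c:1→0
  Δ5: b:1→0
  Δ6: g:0→1
  (6Δ to stable)
t=9 Δ0: b=0 c=0 f=0 g=1 e=1 j=1 h=1 m=1 clk=1 k=1
  Δ1: clk:1→0
  (1Δ to stable)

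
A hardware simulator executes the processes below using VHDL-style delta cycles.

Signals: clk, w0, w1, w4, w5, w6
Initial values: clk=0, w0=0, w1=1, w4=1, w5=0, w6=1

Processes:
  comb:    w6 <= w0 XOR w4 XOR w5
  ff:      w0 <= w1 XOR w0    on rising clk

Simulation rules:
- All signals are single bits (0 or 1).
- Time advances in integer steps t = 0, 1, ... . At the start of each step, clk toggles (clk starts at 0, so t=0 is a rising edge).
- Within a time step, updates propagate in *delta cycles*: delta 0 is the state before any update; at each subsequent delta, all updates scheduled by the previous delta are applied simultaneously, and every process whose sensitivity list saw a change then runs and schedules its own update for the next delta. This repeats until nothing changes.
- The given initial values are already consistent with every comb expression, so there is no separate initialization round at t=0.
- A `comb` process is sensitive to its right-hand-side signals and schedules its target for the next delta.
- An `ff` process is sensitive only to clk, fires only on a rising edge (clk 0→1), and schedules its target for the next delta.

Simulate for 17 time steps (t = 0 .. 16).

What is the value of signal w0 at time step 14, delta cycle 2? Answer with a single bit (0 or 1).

t0.Δ0 w5=0 clk=0 w0=0 w1=1 w6=1 w4=1
t0.Δ1 w5=0 clk=1 w0=0 w1=1 w6=1 w4=1
t0.Δ2 w5=0 clk=1 w0=1 w1=1 w6=1 w4=1
t0.Δ3 w5=0 clk=1 w0=1 w1=1 w6=0 w4=1
t1.Δ0 w5=0 clk=1 w0=1 w1=1 w6=0 w4=1
t1.Δ1 w5=0 clk=0 w0=1 w1=1 w6=0 w4=1
t2.Δ0 w5=0 clk=0 w0=1 w1=1 w6=0 w4=1
t2.Δ1 w5=0 clk=1 w0=1 w1=1 w6=0 w4=1
t2.Δ2 w5=0 clk=1 w0=0 w1=1 w6=0 w4=1
t2.Δ3 w5=0 clk=1 w0=0 w1=1 w6=1 w4=1
t3.Δ0 w5=0 clk=1 w0=0 w1=1 w6=1 w4=1
t3.Δ1 w5=0 clk=0 w0=0 w1=1 w6=1 w4=1
t4.Δ0 w5=0 clk=0 w0=0 w1=1 w6=1 w4=1
t4.Δ1 w5=0 clk=1 w0=0 w1=1 w6=1 w4=1
t4.Δ2 w5=0 clk=1 w0=1 w1=1 w6=1 w4=1
t4.Δ3 w5=0 clk=1 w0=1 w1=1 w6=0 w4=1
t5.Δ0 w5=0 clk=1 w0=1 w1=1 w6=0 w4=1
t5.Δ1 w5=0 clk=0 w0=1 w1=1 w6=0 w4=1
t6.Δ0 w5=0 clk=0 w0=1 w1=1 w6=0 w4=1
t6.Δ1 w5=0 clk=1 w0=1 w1=1 w6=0 w4=1
t6.Δ2 w5=0 clk=1 w0=0 w1=1 w6=0 w4=1
t6.Δ3 w5=0 clk=1 w0=0 w1=1 w6=1 w4=1
t7.Δ0 w5=0 clk=1 w0=0 w1=1 w6=1 w4=1
t7.Δ1 w5=0 clk=0 w0=0 w1=1 w6=1 w4=1
t8.Δ0 w5=0 clk=0 w0=0 w1=1 w6=1 w4=1
t8.Δ1 w5=0 clk=1 w0=0 w1=1 w6=1 w4=1
t8.Δ2 w5=0 clk=1 w0=1 w1=1 w6=1 w4=1
t8.Δ3 w5=0 clk=1 w0=1 w1=1 w6=0 w4=1
t9.Δ0 w5=0 clk=1 w0=1 w1=1 w6=0 w4=1
t9.Δ1 w5=0 clk=0 w0=1 w1=1 w6=0 w4=1
t10.Δ0 w5=0 clk=0 w0=1 w1=1 w6=0 w4=1
t10.Δ1 w5=0 clk=1 w0=1 w1=1 w6=0 w4=1
t10.Δ2 w5=0 clk=1 w0=0 w1=1 w6=0 w4=1
t10.Δ3 w5=0 clk=1 w0=0 w1=1 w6=1 w4=1
t11.Δ0 w5=0 clk=1 w0=0 w1=1 w6=1 w4=1
t11.Δ1 w5=0 clk=0 w0=0 w1=1 w6=1 w4=1
t12.Δ0 w5=0 clk=0 w0=0 w1=1 w6=1 w4=1
t12.Δ1 w5=0 clk=1 w0=0 w1=1 w6=1 w4=1
t12.Δ2 w5=0 clk=1 w0=1 w1=1 w6=1 w4=1
t12.Δ3 w5=0 clk=1 w0=1 w1=1 w6=0 w4=1
t13.Δ0 w5=0 clk=1 w0=1 w1=1 w6=0 w4=1
t13.Δ1 w5=0 clk=0 w0=1 w1=1 w6=0 w4=1
t14.Δ0 w5=0 clk=0 w0=1 w1=1 w6=0 w4=1
t14.Δ1 w5=0 clk=1 w0=1 w1=1 w6=0 w4=1
t14.Δ2 w5=0 clk=1 w0=0 w1=1 w6=0 w4=1
t14.Δ3 w5=0 clk=1 w0=0 w1=1 w6=1 w4=1
t15.Δ0 w5=0 clk=1 w0=0 w1=1 w6=1 w4=1
t15.Δ1 w5=0 clk=0 w0=0 w1=1 w6=1 w4=1
t16.Δ0 w5=0 clk=0 w0=0 w1=1 w6=1 w4=1
t16.Δ1 w5=0 clk=1 w0=0 w1=1 w6=1 w4=1
t16.Δ2 w5=0 clk=1 w0=1 w1=1 w6=1 w4=1
t16.Δ3 w5=0 clk=1 w0=1 w1=1 w6=0 w4=1

0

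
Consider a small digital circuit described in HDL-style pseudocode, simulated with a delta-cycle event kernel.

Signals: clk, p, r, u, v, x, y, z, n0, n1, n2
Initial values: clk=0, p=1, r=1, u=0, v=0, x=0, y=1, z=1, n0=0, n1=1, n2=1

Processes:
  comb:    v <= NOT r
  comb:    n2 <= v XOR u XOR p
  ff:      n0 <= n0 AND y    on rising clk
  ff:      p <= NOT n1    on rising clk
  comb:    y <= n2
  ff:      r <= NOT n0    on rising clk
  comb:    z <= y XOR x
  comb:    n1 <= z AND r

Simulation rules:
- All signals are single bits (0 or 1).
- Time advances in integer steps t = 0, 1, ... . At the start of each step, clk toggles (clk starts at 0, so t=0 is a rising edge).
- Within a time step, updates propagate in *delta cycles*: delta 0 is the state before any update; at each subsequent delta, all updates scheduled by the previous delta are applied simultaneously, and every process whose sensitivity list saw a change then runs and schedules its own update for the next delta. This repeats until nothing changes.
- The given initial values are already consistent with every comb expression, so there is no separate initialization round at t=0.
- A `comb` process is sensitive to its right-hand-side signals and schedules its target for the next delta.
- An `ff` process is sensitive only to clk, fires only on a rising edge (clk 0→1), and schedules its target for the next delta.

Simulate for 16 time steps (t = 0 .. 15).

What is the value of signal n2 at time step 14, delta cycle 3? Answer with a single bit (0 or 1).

t=0 Δ0: v=0 clk=0 z=1 u=0 n1=1 n2=1 p=1 n0=0 r=1 x=0 y=1
  Δ1: clk:0→1
  Δ2: p:1→0
  Δ3: n2:1→0
  Δ4: y:1→0
  Δ5: z:1→0
  Δ6: n1:1→0
  (6Δ to stable)
t=1 Δ0: v=0 clk=1 z=0 u=0 n1=0 n2=0 p=0 n0=0 r=1 x=0 y=0
  Δ1: clk:1→0
  (1Δ to stable)
t=2 Δ0: v=0 clk=0 z=0 u=0 n1=0 n2=0 p=0 n0=0 r=1 x=0 y=0
  Δ1: clk:0→1
  Δ2: p:0→1
  Δ3: n2:0→1
  Δ4: y:0→1
  Δ5: z:0→1
  Δ6: n1:0→1
  (6Δ to stable)
t=3 Δ0: v=0 clk=1 z=1 u=0 n1=1 n2=1 p=1 n0=0 r=1 x=0 y=1
  Δ1: clk:1→0
  (1Δ to stable)
t=4 Δ0: v=0 clk=0 z=1 u=0 n1=1 n2=1 p=1 n0=0 r=1 x=0 y=1
  Δ1: clk:0→1
  Δ2: p:1→0
  Δ3: n2:1→0
  Δ4: y:1→0
  Δ5: z:1→0
  Δ6: n1:1→0
  (6Δ to stable)
t=5 Δ0: v=0 clk=1 z=0 u=0 n1=0 n2=0 p=0 n0=0 r=1 x=0 y=0
  Δ1: clk:1→0
  (1Δ to stable)
t=6 Δ0: v=0 clk=0 z=0 u=0 n1=0 n2=0 p=0 n0=0 r=1 x=0 y=0
  Δ1: clk:0→1
  Δ2: p:0→1
  Δ3: n2:0→1
  Δ4: y:0→1
  Δ5: z:0→1
  Δ6: n1:0→1
  (6Δ to stable)
t=7 Δ0: v=0 clk=1 z=1 u=0 n1=1 n2=1 p=1 n0=0 r=1 x=0 y=1
  Δ1: clk:1→0
  (1Δ to stable)
t=8 Δ0: v=0 clk=0 z=1 u=0 n1=1 n2=1 p=1 n0=0 r=1 x=0 y=1
  Δ1: clk:0→1
  Δ2: p:1→0
  Δ3: n2:1→0
  Δ4: y:1→0
  Δ5: z:1→0
  Δ6: n1:1→0
  (6Δ to stable)
t=9 Δ0: v=0 clk=1 z=0 u=0 n1=0 n2=0 p=0 n0=0 r=1 x=0 y=0
  Δ1: clk:1→0
  (1Δ to stable)
t=10 Δ0: v=0 clk=0 z=0 u=0 n1=0 n2=0 p=0 n0=0 r=1 x=0 y=0
  Δ1: clk:0→1
  Δ2: p:0→1
  Δ3: n2:0→1
  Δ4: y:0→1
  Δ5: z:0→1
  Δ6: n1:0→1
  (6Δ to stable)
t=11 Δ0: v=0 clk=1 z=1 u=0 n1=1 n2=1 p=1 n0=0 r=1 x=0 y=1
  Δ1: clk:1→0
  (1Δ to stable)
t=12 Δ0: v=0 clk=0 z=1 u=0 n1=1 n2=1 p=1 n0=0 r=1 x=0 y=1
  Δ1: clk:0→1
  Δ2: p:1→0
  Δ3: n2:1→0
  Δ4: y:1→0
  Δ5: z:1→0
  Δ6: n1:1→0
  (6Δ to stable)
t=13 Δ0: v=0 clk=1 z=0 u=0 n1=0 n2=0 p=0 n0=0 r=1 x=0 y=0
  Δ1: clk:1→0
  (1Δ to stable)
t=14 Δ0: v=0 clk=0 z=0 u=0 n1=0 n2=0 p=0 n0=0 r=1 x=0 y=0
  Δ1: clk:0→1
  Δ2: p:0→1
  Δ3: n2:0→1
  Δ4: y:0→1
  Δ5: z:0→1
  Δ6: n1:0→1
  (6Δ to stable)
t=15 Δ0: v=0 clk=1 z=1 u=0 n1=1 n2=1 p=1 n0=0 r=1 x=0 y=1
  Δ1: clk:1→0
  (1Δ to stable)

1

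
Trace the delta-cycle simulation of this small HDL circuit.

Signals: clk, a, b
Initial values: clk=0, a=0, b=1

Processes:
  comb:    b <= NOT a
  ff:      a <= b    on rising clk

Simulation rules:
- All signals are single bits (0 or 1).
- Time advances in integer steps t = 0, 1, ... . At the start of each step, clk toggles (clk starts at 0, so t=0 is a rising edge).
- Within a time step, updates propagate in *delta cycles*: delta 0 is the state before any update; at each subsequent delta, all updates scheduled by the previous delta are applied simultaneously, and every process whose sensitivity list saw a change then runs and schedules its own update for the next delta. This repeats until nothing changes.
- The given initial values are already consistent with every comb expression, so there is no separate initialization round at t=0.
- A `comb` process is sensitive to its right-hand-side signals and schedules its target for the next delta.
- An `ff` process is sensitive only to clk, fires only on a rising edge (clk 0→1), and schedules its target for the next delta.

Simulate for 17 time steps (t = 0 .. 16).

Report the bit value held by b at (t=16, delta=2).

1

t0.Δ0 clk=0 b=1 a=0
t0.Δ1 clk=1 b=1 a=0
t0.Δ2 clk=1 b=1 a=1
t0.Δ3 clk=1 b=0 a=1
t1.Δ0 clk=1 b=0 a=1
t1.Δ1 clk=0 b=0 a=1
t2.Δ0 clk=0 b=0 a=1
t2.Δ1 clk=1 b=0 a=1
t2.Δ2 clk=1 b=0 a=0
t2.Δ3 clk=1 b=1 a=0
t3.Δ0 clk=1 b=1 a=0
t3.Δ1 clk=0 b=1 a=0
t4.Δ0 clk=0 b=1 a=0
t4.Δ1 clk=1 b=1 a=0
t4.Δ2 clk=1 b=1 a=1
t4.Δ3 clk=1 b=0 a=1
t5.Δ0 clk=1 b=0 a=1
t5.Δ1 clk=0 b=0 a=1
t6.Δ0 clk=0 b=0 a=1
t6.Δ1 clk=1 b=0 a=1
t6.Δ2 clk=1 b=0 a=0
t6.Δ3 clk=1 b=1 a=0
t7.Δ0 clk=1 b=1 a=0
t7.Δ1 clk=0 b=1 a=0
t8.Δ0 clk=0 b=1 a=0
t8.Δ1 clk=1 b=1 a=0
t8.Δ2 clk=1 b=1 a=1
t8.Δ3 clk=1 b=0 a=1
t9.Δ0 clk=1 b=0 a=1
t9.Δ1 clk=0 b=0 a=1
t10.Δ0 clk=0 b=0 a=1
t10.Δ1 clk=1 b=0 a=1
t10.Δ2 clk=1 b=0 a=0
t10.Δ3 clk=1 b=1 a=0
t11.Δ0 clk=1 b=1 a=0
t11.Δ1 clk=0 b=1 a=0
t12.Δ0 clk=0 b=1 a=0
t12.Δ1 clk=1 b=1 a=0
t12.Δ2 clk=1 b=1 a=1
t12.Δ3 clk=1 b=0 a=1
t13.Δ0 clk=1 b=0 a=1
t13.Δ1 clk=0 b=0 a=1
t14.Δ0 clk=0 b=0 a=1
t14.Δ1 clk=1 b=0 a=1
t14.Δ2 clk=1 b=0 a=0
t14.Δ3 clk=1 b=1 a=0
t15.Δ0 clk=1 b=1 a=0
t15.Δ1 clk=0 b=1 a=0
t16.Δ0 clk=0 b=1 a=0
t16.Δ1 clk=1 b=1 a=0
t16.Δ2 clk=1 b=1 a=1
t16.Δ3 clk=1 b=0 a=1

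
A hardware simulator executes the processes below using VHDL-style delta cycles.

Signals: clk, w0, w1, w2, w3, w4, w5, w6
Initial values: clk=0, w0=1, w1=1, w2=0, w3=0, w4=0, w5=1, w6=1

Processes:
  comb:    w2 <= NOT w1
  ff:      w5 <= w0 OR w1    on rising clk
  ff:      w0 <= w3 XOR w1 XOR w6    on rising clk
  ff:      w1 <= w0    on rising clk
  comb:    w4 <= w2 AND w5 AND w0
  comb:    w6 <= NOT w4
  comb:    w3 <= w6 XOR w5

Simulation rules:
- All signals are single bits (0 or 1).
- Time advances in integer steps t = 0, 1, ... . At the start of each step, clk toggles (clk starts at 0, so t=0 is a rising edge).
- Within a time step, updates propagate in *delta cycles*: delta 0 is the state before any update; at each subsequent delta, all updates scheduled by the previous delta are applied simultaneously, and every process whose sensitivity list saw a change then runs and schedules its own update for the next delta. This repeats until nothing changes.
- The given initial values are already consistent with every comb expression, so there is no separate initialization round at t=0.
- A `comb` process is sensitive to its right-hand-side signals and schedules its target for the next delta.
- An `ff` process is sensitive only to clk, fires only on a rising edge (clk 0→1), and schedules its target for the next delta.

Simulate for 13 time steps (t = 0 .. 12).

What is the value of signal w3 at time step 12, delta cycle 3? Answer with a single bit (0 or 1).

0

[bits: w0,w5,w1,w6,w3,w2,clk,w4]
t=0: Δ0=11110000 Δ1=11110010 Δ2=01110010 | 2Δ
t=1: Δ0=01110010 Δ1=01110000 | 1Δ
t=2: Δ0=01110000 Δ1=01110010 Δ2=01010010 Δ3=01010110 | 3Δ
t=3: Δ0=01010110 Δ1=01010100 | 1Δ
t=4: Δ0=01010100 Δ1=01010110 Δ2=10010110 Δ3=10011110 | 3Δ
t=5: Δ0=10011110 Δ1=10011100 | 1Δ
t=6: Δ0=10011100 Δ1=10011110 Δ2=01111110 Δ3=01110010 | 3Δ
t=7: Δ0=01110010 Δ1=01110000 | 1Δ
t=8: Δ0=01110000 Δ1=01110010 Δ2=01010010 Δ3=01010110 | 3Δ
t=9: Δ0=01010110 Δ1=01010100 | 1Δ
t=10: Δ0=01010100 Δ1=01010110 Δ2=10010110 Δ3=10011110 | 3Δ
t=11: Δ0=10011110 Δ1=10011100 | 1Δ
t=12: Δ0=10011100 Δ1=10011110 Δ2=01111110 Δ3=01110010 | 3Δ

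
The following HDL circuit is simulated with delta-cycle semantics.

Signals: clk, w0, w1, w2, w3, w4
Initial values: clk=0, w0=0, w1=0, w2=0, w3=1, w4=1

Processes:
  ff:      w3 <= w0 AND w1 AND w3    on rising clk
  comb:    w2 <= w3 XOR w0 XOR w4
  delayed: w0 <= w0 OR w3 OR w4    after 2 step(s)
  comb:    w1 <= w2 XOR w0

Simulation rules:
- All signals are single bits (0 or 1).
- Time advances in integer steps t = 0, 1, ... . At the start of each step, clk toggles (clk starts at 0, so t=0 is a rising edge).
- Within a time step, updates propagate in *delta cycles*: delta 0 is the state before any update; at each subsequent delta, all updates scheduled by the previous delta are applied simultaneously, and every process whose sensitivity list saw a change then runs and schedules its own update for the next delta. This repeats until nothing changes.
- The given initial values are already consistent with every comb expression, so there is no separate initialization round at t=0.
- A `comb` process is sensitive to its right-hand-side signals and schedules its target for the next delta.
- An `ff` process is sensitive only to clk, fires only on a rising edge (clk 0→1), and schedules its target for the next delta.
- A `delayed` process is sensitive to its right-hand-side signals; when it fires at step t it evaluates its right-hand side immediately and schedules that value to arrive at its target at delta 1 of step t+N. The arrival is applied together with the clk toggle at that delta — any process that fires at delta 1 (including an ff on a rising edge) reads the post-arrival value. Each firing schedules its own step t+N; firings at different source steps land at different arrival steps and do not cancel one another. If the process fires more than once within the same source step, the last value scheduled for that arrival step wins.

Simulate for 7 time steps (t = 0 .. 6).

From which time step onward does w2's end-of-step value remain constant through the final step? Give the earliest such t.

2

t=0 Δ0: w1=0 w4=1 clk=0 w0=0 w3=1 w2=0
  Δ1: clk:0→1
  Δ2: w3:1→0
  Δ3: w2:0→1
  Δ4: w1:0→1
  (4Δ to stable)
t=1 Δ0: w1=1 w4=1 clk=1 w0=0 w3=0 w2=1
  Δ1: clk:1→0
  (1Δ to stable)
t=2 Δ0: w1=1 w4=1 clk=0 w0=0 w3=0 w2=1
  Δ1: clk:0→1, w0:0→1
  Δ2: w1:1→0, w2:1→0
  Δ3: w1:0→1
  (3Δ to stable)
t=3 Δ0: w1=1 w4=1 clk=1 w0=1 w3=0 w2=0
  Δ1: clk:1→0
  (1Δ to stable)
t=4 Δ0: w1=1 w4=1 clk=0 w0=1 w3=0 w2=0
  Δ1: clk:0→1
  (1Δ to stable)
t=5 Δ0: w1=1 w4=1 clk=1 w0=1 w3=0 w2=0
  Δ1: clk:1→0
  (1Δ to stable)
t=6 Δ0: w1=1 w4=1 clk=0 w0=1 w3=0 w2=0
  Δ1: clk:0→1
  (1Δ to stable)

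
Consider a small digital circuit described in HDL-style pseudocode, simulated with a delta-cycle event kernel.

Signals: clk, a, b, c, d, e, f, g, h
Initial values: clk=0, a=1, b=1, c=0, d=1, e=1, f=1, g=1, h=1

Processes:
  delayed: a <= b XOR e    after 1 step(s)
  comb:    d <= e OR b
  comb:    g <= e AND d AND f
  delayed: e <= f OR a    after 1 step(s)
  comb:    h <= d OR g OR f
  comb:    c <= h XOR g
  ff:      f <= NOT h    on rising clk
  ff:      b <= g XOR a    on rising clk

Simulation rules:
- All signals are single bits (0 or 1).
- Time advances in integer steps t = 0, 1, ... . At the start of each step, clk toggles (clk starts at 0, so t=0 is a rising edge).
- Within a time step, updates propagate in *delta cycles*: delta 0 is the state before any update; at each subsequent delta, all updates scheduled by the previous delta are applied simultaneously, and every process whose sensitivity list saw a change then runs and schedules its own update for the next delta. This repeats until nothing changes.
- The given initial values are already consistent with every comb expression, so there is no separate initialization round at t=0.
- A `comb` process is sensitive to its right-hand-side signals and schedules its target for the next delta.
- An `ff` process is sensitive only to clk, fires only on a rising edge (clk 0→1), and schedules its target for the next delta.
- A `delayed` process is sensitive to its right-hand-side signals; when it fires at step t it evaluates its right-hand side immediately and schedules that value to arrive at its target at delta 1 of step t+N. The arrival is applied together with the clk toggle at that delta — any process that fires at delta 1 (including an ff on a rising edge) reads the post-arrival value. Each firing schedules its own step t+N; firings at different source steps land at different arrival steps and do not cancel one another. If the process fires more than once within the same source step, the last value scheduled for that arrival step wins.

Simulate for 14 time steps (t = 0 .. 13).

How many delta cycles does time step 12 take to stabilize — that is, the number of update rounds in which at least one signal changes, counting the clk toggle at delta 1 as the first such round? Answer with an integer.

5

[bits: clk,f,g,e,c,a,b,h,d]
t=0: Δ0=011101111 Δ1=111101111 Δ2=101101011 Δ3=100101011 Δ4=100111011 | 4Δ
t=1: Δ0=100111011 Δ1=000111011 | 1Δ
t=2: Δ0=000111011 Δ1=100111011 Δ2=100111111 | 2Δ
t=3: Δ0=100111111 Δ1=000110111 | 1Δ
t=4: Δ0=000110111 Δ1=100010111 Δ2=100010011 Δ3=100010010 Δ4=100010000 Δ5=100000000 | 5Δ
t=5: Δ0=100000000 Δ1=000000000 | 1Δ
t=6: Δ0=000000000 Δ1=100000000 Δ2=110000000 Δ3=110000010 Δ4=110010010 | 4Δ
t=7: Δ0=110010010 Δ1=010110010 Δ2=010110011 Δ3=011110011 Δ4=011100011 | 4Δ
t=8: Δ0=011100011 Δ1=111101011 Δ2=101101011 Δ3=100101011 Δ4=100111011 | 4Δ
t=9: Δ0=100111011 Δ1=000111011 | 1Δ
t=10: Δ0=000111011 Δ1=100111011 Δ2=100111111 | 2Δ
t=11: Δ0=100111111 Δ1=000110111 | 1Δ
t=12: Δ0=000110111 Δ1=100010111 Δ2=100010011 Δ3=100010010 Δ4=100010000 Δ5=100000000 | 5Δ
t=13: Δ0=100000000 Δ1=000000000 | 1Δ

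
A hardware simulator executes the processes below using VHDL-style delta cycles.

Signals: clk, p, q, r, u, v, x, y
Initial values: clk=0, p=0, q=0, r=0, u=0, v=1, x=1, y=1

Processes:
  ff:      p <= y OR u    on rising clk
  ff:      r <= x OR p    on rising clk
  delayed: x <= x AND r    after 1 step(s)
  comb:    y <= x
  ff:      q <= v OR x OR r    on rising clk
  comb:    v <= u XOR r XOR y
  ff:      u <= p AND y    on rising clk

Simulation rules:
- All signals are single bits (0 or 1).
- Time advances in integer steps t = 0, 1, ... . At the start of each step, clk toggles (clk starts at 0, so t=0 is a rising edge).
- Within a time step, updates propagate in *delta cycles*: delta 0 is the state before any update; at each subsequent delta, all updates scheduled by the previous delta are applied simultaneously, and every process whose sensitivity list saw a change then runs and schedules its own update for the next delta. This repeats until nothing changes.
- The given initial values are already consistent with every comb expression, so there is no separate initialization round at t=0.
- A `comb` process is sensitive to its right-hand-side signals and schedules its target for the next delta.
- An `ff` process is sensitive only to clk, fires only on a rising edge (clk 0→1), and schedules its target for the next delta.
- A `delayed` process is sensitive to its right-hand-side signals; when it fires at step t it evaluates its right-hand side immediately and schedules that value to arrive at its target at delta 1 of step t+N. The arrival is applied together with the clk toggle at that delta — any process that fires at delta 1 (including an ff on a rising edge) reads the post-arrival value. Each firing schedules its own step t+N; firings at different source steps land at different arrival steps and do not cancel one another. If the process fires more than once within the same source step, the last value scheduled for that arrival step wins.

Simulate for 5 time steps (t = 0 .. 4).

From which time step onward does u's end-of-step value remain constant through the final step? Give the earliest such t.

2

[bits: p,clk,q,u,x,y,v,r]
t=0: Δ0=00001110 Δ1=01001110 Δ2=11101111 Δ3=11101101 | 3Δ
t=1: Δ0=11101101 Δ1=10101101 | 1Δ
t=2: Δ0=10101101 Δ1=11101101 Δ2=11111101 Δ3=11111111 | 3Δ
t=3: Δ0=11111111 Δ1=10111111 | 1Δ
t=4: Δ0=10111111 Δ1=11111111 | 1Δ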